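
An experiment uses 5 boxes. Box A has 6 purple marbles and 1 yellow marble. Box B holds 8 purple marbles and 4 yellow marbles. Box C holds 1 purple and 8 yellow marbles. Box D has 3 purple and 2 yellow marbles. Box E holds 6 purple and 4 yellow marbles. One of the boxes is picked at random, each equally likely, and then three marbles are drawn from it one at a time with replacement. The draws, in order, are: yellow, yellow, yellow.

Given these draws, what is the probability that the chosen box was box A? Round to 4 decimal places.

0.0033

The likelihood of the observed sequence under each hypothesis: P(data | box A) = (1/7)(1/7)(1/7) = 0.0029155; P(data | box B) = (4/12)(4/12)(4/12) = 0.037037; P(data | box C) = (8/9)(8/9)(8/9) = 0.70233; P(data | box D) = (2/5)(2/5)(2/5) = 0.064; P(data | box E) = (4/10)(4/10)(4/10) = 0.064.
The prior-weighted likelihoods are 1/5 · 0.0029155 = 0.00058309, 1/5 · 0.037037 = 0.0074074, 1/5 · 0.70233 = 0.14047, 1/5 · 0.064 = 0.0128, 1/5 · 0.064 = 0.0128; these sum to 0.17406.
So P(box A | data) = (0.00058309) / (0.17406) = 0.00335.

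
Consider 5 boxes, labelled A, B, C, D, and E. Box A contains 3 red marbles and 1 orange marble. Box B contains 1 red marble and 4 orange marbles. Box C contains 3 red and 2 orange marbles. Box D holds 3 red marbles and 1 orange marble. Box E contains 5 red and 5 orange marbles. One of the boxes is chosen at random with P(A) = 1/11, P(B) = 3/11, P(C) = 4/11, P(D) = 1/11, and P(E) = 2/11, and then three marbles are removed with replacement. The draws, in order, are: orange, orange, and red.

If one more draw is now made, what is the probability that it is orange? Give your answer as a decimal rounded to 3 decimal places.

0.548

For each hypothesis, P(data | H) works out to: P(data | box A) = (1/4)(1/4)(3/4) = 0.046875; P(data | box B) = (4/5)(4/5)(1/5) = 0.128; P(data | box C) = (2/5)(2/5)(3/5) = 0.096; P(data | box D) = (1/4)(1/4)(3/4) = 0.046875; P(data | box E) = (5/10)(5/10)(5/10) = 0.125.
Weighting by the prior gives 1/11 · 0.046875 = 0.0042614, 3/11 · 0.128 = 0.034909, 4/11 · 0.096 = 0.034909, 1/11 · 0.046875 = 0.0042614, 2/11 · 0.125 = 0.022727; with total 0.10107.
Dividing through by the total gives posterior P(box A | data) = 0.042163, P(box B | data) = 0.3454, P(box C | data) = 0.3454, P(box D | data) = 0.042163, P(box E | data) = 0.22487.
So P(orange next | data) = Σ P(orange next | H) P(H | data) = (1/4)(0.042163) + (4/5)(0.3454) + (2/5)(0.3454) + (1/4)(0.042163) + (1/2)(0.22487) = 0.548.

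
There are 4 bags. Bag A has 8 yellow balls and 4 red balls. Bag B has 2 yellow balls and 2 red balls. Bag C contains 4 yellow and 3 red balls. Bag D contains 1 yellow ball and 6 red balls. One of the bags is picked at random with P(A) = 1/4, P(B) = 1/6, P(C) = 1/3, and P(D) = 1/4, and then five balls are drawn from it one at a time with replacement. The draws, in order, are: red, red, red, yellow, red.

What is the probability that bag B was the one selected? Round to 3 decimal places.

0.158

The likelihood of the observed sequence under each hypothesis: P(data | bag A) = (4/12)(4/12)(4/12)(8/12)(4/12) = 0.0082305; P(data | bag B) = (2/4)(2/4)(2/4)(2/4)(2/4) = 0.03125; P(data | bag C) = (3/7)(3/7)(3/7)(4/7)(3/7) = 0.019278; P(data | bag D) = (6/7)(6/7)(6/7)(1/7)(6/7) = 0.077111.
Multiplying each by its prior: 1/4 · 0.0082305 = 0.0020576, 1/6 · 0.03125 = 0.0052083, 1/3 · 0.019278 = 0.0064259, 1/4 · 0.077111 = 0.019278; summing to 0.03297.
So P(bag B | data) = (0.0052083) / (0.03297) = 0.15797.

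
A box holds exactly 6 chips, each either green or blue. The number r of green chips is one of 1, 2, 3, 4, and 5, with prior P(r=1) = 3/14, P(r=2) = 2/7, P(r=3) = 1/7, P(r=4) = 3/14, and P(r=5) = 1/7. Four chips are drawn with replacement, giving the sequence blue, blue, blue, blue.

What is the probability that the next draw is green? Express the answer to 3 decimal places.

0.247

Compute the likelihood of the observed sequence for each case: P(data | r = 1) = (5/6)(5/6)(5/6)(5/6) = 0.48225; P(data | r = 2) = (4/6)(4/6)(4/6)(4/6) = 0.19753; P(data | r = 3) = (3/6)(3/6)(3/6)(3/6) = 0.0625; P(data | r = 4) = (2/6)(2/6)(2/6)(2/6) = 0.012346; P(data | r = 5) = (1/6)(1/6)(1/6)(1/6) = 0.0007716.
Weighting by the prior gives 3/14 · 0.48225 = 0.10334, 2/7 · 0.19753 = 0.056437, 1/7 · 0.0625 = 0.0089286, 3/14 · 0.012346 = 0.0026455, 1/7 · 0.0007716 = 0.00011023; these sum to 0.17146.
Dividing through by the total gives posterior P(r = 1 | data) = 0.6027, P(r = 2 | data) = 0.32915, P(r = 3 | data) = 0.052073, P(r = 4 | data) = 0.015429, P(r = 5 | data) = 0.00064288.
So P(green next | data) = Σ P(green next | H) P(H | data) = (1/6)(0.6027) + (1/3)(0.32915) + (1/2)(0.052073) + (2/3)(0.015429) + (5/6)(0.00064288) = 0.24703.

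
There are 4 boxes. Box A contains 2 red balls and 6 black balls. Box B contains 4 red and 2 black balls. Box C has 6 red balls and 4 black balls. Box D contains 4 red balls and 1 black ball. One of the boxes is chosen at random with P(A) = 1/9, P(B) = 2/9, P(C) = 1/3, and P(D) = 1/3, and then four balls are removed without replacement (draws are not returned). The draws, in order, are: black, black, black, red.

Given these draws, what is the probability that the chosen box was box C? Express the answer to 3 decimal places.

Compute the likelihood of the observed sequence for each case: P(data | box A) = (6/8)(5/7)(4/6)(2/5) = 1/7; P(data | box B) = (2/6)(1/5)(0/4) = 0; P(data | box C) = (4/10)(3/9)(2/8)(6/7) = 1/35; P(data | box D) = (1/5)(0/4) = 0.
The prior-weighted likelihoods are 1/9 · 1/7 = 1/63, 2/9 · 0 = 0, 1/3 · 1/35 = 1/105, 1/3 · 0 = 0; summing to 8/315.
Hence P(box C | data) = (1/105) / (8/315) = 3/8.

0.375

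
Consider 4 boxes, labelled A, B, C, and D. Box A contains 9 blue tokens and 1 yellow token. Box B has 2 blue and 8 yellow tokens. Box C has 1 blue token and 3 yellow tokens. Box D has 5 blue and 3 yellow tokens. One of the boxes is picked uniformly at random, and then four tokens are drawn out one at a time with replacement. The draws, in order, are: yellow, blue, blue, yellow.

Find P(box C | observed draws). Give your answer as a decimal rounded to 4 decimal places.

0.2840

Under each hypothesis, the probability of the observed sequence is: P(data | box A) = (1/10)(9/10)(9/10)(1/10) = 0.0081; P(data | box B) = (8/10)(2/10)(2/10)(8/10) = 0.0256; P(data | box C) = (3/4)(1/4)(1/4)(3/4) = 0.035156; P(data | box D) = (3/8)(5/8)(5/8)(3/8) = 0.054932.
The prior-weighted likelihoods are 1/4 · 0.0081 = 0.002025, 1/4 · 0.0256 = 0.0064, 1/4 · 0.035156 = 0.0087891, 1/4 · 0.054932 = 0.013733; these sum to 0.030947.
By Bayes' rule, P(box C | data) = (0.0087891) / (0.030947) = 0.284.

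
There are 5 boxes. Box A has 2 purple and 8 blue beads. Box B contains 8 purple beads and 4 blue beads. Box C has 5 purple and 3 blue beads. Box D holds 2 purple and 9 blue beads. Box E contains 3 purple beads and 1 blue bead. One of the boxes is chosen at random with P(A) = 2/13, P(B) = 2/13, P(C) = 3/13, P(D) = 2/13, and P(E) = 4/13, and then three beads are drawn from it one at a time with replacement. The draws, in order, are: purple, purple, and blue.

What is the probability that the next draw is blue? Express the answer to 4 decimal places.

For each hypothesis, P(data | H) works out to: P(data | box A) = (2/10)(2/10)(8/10) = 0.032; P(data | box B) = (8/12)(8/12)(4/12) = 0.14815; P(data | box C) = (5/8)(5/8)(3/8) = 0.14648; P(data | box D) = (2/11)(2/11)(9/11) = 0.027047; P(data | box E) = (3/4)(3/4)(1/4) = 0.14062.
The prior-weighted likelihoods are 2/13 · 0.032 = 0.0049231, 2/13 · 0.14815 = 0.022792, 3/13 · 0.14648 = 0.033804, 2/13 · 0.027047 = 0.0041611, 4/13 · 0.14062 = 0.043269; with total 0.10895.
Dividing through by the total gives posterior P(box A | data) = 0.045187, P(box B | data) = 0.2092, P(box C | data) = 0.31027, P(box D | data) = 0.038193, P(box E | data) = 0.39715.
Averaging over the posterior, P(blue next | data) = (4/5)(0.045187) + (1/3)(0.2092) + (3/8)(0.31027) + (9/11)(0.038193) + (1/4)(0.39715) = 0.35277.

0.3528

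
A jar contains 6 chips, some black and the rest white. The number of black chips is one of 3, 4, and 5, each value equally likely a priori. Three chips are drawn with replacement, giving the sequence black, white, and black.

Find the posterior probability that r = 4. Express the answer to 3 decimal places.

0.381

Under each hypothesis, the probability of the observed sequence is: P(data | r = 3) = (3/6)(3/6)(3/6) = 1/8; P(data | r = 4) = (4/6)(2/6)(4/6) = 4/27; P(data | r = 5) = (5/6)(1/6)(5/6) = 25/216.
Weighting by the prior gives 1/3 · 1/8 = 1/24, 1/3 · 4/27 = 4/81, 1/3 · 25/216 = 25/648; summing to 7/54.
Therefore the posterior P(r = 4 | data) = (4/81) / (7/54) = 8/21.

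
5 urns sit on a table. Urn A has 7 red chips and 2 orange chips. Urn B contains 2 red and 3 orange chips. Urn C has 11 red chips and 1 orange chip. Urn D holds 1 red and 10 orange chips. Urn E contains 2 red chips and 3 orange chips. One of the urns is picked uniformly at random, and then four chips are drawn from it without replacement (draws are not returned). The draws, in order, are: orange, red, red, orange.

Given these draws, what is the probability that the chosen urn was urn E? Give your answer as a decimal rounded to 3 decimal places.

Under each hypothesis, the probability of the observed sequence is: P(data | urn A) = (2/9)(7/8)(6/7)(1/6) = 1/36; P(data | urn B) = (3/5)(2/4)(1/3)(2/2) = 1/10; P(data | urn C) = (1/12)(11/11)(10/10)(0/9) = 0; P(data | urn D) = (10/11)(1/10)(0/9) = 0; P(data | urn E) = (3/5)(2/4)(1/3)(2/2) = 1/10.
The prior-weighted likelihoods are 1/5 · 1/36 = 1/180, 1/5 · 1/10 = 1/50, 1/5 · 0 = 0, 1/5 · 0 = 0, 1/5 · 1/10 = 1/50; with total 41/900.
By Bayes' rule, P(urn E | data) = (1/50) / (41/900) = 18/41.

0.439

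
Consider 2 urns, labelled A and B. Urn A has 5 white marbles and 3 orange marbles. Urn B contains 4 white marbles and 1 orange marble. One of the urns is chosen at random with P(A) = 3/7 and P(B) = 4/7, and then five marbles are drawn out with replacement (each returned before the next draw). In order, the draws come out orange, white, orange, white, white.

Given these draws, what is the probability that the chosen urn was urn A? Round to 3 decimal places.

Compute the likelihood of the observed sequence for each case: P(data | urn A) = (3/8)(5/8)(3/8)(5/8)(5/8) = 0.034332; P(data | urn B) = (1/5)(4/5)(1/5)(4/5)(4/5) = 0.02048.
The prior-weighted likelihoods are 3/7 · 0.034332 = 0.014714, 4/7 · 0.02048 = 0.011703; with total 0.026417.
By Bayes' rule, P(urn A | data) = (0.014714) / (0.026417) = 0.55699.

0.557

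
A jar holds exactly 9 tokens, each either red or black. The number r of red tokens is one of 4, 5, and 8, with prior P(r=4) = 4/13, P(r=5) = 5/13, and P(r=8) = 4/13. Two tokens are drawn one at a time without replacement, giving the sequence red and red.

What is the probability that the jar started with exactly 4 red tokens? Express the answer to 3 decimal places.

0.129

Compute the likelihood of the observed sequence for each case: P(data | r = 4) = (4/9)(3/8) = 1/6; P(data | r = 5) = (5/9)(4/8) = 5/18; P(data | r = 8) = (8/9)(7/8) = 7/9.
Multiplying each by its prior: 4/13 · 1/6 = 2/39, 5/13 · 5/18 = 25/234, 4/13 · 7/9 = 28/117; with total 31/78.
Therefore the posterior P(r = 4 | data) = (2/39) / (31/78) = 4/31.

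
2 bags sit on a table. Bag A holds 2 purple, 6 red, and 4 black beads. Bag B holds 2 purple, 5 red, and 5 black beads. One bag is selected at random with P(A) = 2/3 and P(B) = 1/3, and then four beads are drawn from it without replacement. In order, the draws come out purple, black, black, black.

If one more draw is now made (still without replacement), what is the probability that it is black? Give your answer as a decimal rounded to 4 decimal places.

0.1944

The likelihood of the observed sequence under each hypothesis: P(data | bag A) = (2/12)(4/11)(3/10)(2/9) = 0.0040404; P(data | bag B) = (2/12)(5/11)(4/10)(3/9) = 0.010101.
The prior-weighted likelihoods are 2/3 · 0.0040404 = 0.0026936, 1/3 · 0.010101 = 0.003367; with total 0.0060606.
Dividing through by the total gives posterior P(bag A | data) = 0.44444, P(bag B | data) = 0.55556.
Averaging over the posterior, P(black next | data) = (1/8)(0.44444) + (1/4)(0.55556) = 0.19444.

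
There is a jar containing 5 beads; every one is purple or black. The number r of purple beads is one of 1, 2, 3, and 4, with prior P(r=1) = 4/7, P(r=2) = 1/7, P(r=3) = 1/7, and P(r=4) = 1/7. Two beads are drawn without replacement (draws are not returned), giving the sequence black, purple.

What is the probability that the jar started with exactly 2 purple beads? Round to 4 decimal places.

Compute the likelihood of the observed sequence for each case: P(data | r = 1) = (4/5)(1/4) = 1/5; P(data | r = 2) = (3/5)(2/4) = 3/10; P(data | r = 3) = (2/5)(3/4) = 3/10; P(data | r = 4) = (1/5)(4/4) = 1/5.
Multiplying each by its prior: 4/7 · 1/5 = 4/35, 1/7 · 3/10 = 3/70, 1/7 · 3/10 = 3/70, 1/7 · 1/5 = 1/35; with total 8/35.
Hence P(r = 2 | data) = (3/70) / (8/35) = 3/16.

0.1875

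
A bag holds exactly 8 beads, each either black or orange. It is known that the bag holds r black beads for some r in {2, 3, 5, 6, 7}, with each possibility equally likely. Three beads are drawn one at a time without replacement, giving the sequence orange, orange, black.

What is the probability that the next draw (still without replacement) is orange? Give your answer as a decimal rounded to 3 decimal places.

Under each hypothesis, the probability of the observed sequence is: P(data | r = 2) = (6/8)(5/7)(2/6) = 5/28; P(data | r = 3) = (5/8)(4/7)(3/6) = 5/28; P(data | r = 5) = (3/8)(2/7)(5/6) = 5/56; P(data | r = 6) = (2/8)(1/7)(6/6) = 1/28; P(data | r = 7) = (1/8)(0/7) = 0.
The prior-weighted likelihoods are 1/5 · 5/28 = 1/28, 1/5 · 5/28 = 1/28, 1/5 · 5/56 = 1/56, 1/5 · 1/28 = 1/140, 1/5 · 0 = 0; these sum to 27/280.
Normalising, the posterior is P(r = 2 | data) = 10/27, P(r = 3 | data) = 10/27, P(r = 5 | data) = 5/27, P(r = 6 | data) = 2/27, P(r = 7 | data) = 0.
The predictive probability is P(orange next | data) = (4/5)(10/27) + (3/5)(10/27) + (1/5)(5/27) + (0)(2/27) = 5/9.

0.556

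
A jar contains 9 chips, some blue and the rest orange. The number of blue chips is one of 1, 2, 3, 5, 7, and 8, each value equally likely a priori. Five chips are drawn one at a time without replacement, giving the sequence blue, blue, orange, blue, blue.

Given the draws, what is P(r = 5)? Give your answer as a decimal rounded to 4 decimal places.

Compute the likelihood of the observed sequence for each case: P(data | r = 1) = (1/9)(0/8) = 0; P(data | r = 2) = (2/9)(1/8)(7/7)(0/6) = 0; P(data | r = 3) = (3/9)(2/8)(6/7)(1/6)(0/5) = 0; P(data | r = 5) = (5/9)(4/8)(4/7)(3/6)(2/5) = 2/63; P(data | r = 7) = (7/9)(6/8)(2/7)(5/6)(4/5) = 1/9; P(data | r = 8) = (8/9)(7/8)(1/7)(6/6)(5/5) = 1/9.
Weighting by the prior gives 1/6 · 0 = 0, 1/6 · 0 = 0, 1/6 · 0 = 0, 1/6 · 2/63 = 1/189, 1/6 · 1/9 = 1/54, 1/6 · 1/9 = 1/54; summing to 8/189.
By Bayes' rule, P(r = 5 | data) = (1/189) / (8/189) = 1/8.

0.1250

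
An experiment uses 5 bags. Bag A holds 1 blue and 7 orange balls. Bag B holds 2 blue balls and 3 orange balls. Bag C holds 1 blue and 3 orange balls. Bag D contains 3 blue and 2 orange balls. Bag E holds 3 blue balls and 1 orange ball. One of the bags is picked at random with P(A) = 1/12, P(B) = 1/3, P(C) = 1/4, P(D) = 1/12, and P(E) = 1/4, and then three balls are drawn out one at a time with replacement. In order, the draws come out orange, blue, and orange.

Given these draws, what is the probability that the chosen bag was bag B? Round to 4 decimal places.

The likelihood of the observed sequence under each hypothesis: P(data | bag A) = (7/8)(1/8)(7/8) = 0.095703; P(data | bag B) = (3/5)(2/5)(3/5) = 0.144; P(data | bag C) = (3/4)(1/4)(3/4) = 0.14062; P(data | bag D) = (2/5)(3/5)(2/5) = 0.096; P(data | bag E) = (1/4)(3/4)(1/4) = 0.046875.
Weighting by the prior gives 1/12 · 0.095703 = 0.0079753, 1/3 · 0.144 = 0.048, 1/4 · 0.14062 = 0.035156, 1/12 · 0.096 = 0.008, 1/4 · 0.046875 = 0.011719; these sum to 0.11085.
Therefore the posterior P(bag B | data) = (0.048) / (0.11085) = 0.43302.

0.4330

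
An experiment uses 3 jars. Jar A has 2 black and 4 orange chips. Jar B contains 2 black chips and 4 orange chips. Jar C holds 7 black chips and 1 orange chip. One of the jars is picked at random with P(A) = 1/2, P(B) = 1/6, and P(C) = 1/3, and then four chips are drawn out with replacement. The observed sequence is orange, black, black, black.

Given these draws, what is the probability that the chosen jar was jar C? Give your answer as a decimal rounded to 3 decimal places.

0.629

Compute the likelihood of the observed sequence for each case: P(data | jar A) = (4/6)(2/6)(2/6)(2/6) = 0.024691; P(data | jar B) = (4/6)(2/6)(2/6)(2/6) = 0.024691; P(data | jar C) = (1/8)(7/8)(7/8)(7/8) = 0.08374.
Multiplying each by its prior: 1/2 · 0.024691 = 0.012346, 1/6 · 0.024691 = 0.0041152, 1/3 · 0.08374 = 0.027913; these sum to 0.044374.
Therefore the posterior P(jar C | data) = (0.027913) / (0.044374) = 0.62904.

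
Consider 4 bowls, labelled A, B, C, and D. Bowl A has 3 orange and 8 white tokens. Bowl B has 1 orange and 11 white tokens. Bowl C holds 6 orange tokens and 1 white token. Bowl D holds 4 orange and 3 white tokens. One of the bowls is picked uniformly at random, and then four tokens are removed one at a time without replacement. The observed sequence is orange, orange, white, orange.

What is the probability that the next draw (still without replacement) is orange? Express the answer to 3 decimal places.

0.731

The likelihood of the observed sequence under each hypothesis: P(data | bowl A) = (3/11)(2/10)(8/9)(1/8) = 0.0060606; P(data | bowl B) = (1/12)(0/11) = 0; P(data | bowl C) = (6/7)(5/6)(1/5)(4/4) = 0.14286; P(data | bowl D) = (4/7)(3/6)(3/5)(2/4) = 0.085714.
The prior-weighted likelihoods are 1/4 · 0.0060606 = 0.0015152, 1/4 · 0 = 0, 1/4 · 0.14286 = 0.035714, 1/4 · 0.085714 = 0.021429; these sum to 0.058658.
Normalising, the posterior is P(bowl A | data) = 0.02583, P(bowl B | data) = 0, P(bowl C | data) = 0.60886, P(bowl D | data) = 0.36531.
Averaging over the posterior, P(orange next | data) = (0)(0.02583) + (1)(0.60886) + (1/3)(0.36531) = 0.73063.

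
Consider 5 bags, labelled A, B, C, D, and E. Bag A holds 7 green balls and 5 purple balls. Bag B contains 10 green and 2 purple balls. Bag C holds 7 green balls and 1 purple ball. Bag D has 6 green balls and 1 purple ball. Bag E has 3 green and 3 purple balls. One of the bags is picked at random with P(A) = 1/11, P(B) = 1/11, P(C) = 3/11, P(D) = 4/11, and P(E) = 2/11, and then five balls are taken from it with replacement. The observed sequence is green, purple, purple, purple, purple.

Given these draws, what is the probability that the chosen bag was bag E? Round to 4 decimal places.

The likelihood of the observed sequence under each hypothesis: P(data | bag A) = (7/12)(5/12)(5/12)(5/12)(5/12) = 0.017582; P(data | bag B) = (10/12)(2/12)(2/12)(2/12)(2/12) = 0.000643; P(data | bag C) = (7/8)(1/8)(1/8)(1/8)(1/8) = 0.00021362; P(data | bag D) = (6/7)(1/7)(1/7)(1/7)(1/7) = 0.00035699; P(data | bag E) = (3/6)(3/6)(3/6)(3/6)(3/6) = 0.03125.
Multiplying each by its prior: 1/11 · 0.017582 = 0.0015984, 1/11 · 0.000643 = 5.8455e-05, 3/11 · 0.00021362 = 5.8261e-05, 4/11 · 0.00035699 = 0.00012982, 2/11 · 0.03125 = 0.0056818; with total 0.0075267.
So P(bag E | data) = (0.0056818) / (0.0075267) = 0.75489.

0.7549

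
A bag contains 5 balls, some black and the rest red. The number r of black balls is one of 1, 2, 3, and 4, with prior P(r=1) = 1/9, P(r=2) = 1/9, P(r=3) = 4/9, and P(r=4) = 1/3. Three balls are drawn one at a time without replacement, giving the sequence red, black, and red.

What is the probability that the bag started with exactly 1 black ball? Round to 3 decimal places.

0.250

For each hypothesis, P(data | H) works out to: P(data | r = 1) = (4/5)(1/4)(3/3) = 1/5; P(data | r = 2) = (3/5)(2/4)(2/3) = 1/5; P(data | r = 3) = (2/5)(3/4)(1/3) = 1/10; P(data | r = 4) = (1/5)(4/4)(0/3) = 0.
Multiplying each by its prior: 1/9 · 1/5 = 1/45, 1/9 · 1/5 = 1/45, 4/9 · 1/10 = 2/45, 1/3 · 0 = 0; with total 4/45.
Hence P(r = 1 | data) = (1/45) / (4/45) = 1/4.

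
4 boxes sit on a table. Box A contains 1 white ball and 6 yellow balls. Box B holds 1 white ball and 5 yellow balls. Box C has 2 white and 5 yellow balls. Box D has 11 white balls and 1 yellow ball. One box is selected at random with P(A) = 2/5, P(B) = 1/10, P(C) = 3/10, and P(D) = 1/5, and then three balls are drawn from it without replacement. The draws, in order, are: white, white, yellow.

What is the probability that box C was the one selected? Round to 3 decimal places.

0.462

Under each hypothesis, the probability of the observed sequence is: P(data | box A) = (1/7)(0/6) = 0; P(data | box B) = (1/6)(0/5) = 0; P(data | box C) = (2/7)(1/6)(5/5) = 1/21; P(data | box D) = (11/12)(10/11)(1/10) = 1/12.
The prior-weighted likelihoods are 2/5 · 0 = 0, 1/10 · 0 = 0, 3/10 · 1/21 = 1/70, 1/5 · 1/12 = 1/60; summing to 13/420.
So P(box C | data) = (1/70) / (13/420) = 6/13.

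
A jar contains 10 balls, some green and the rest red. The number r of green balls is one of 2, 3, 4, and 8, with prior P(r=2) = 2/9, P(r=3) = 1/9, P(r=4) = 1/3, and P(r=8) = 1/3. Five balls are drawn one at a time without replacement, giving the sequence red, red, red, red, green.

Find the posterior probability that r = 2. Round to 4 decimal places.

The likelihood of the observed sequence under each hypothesis: P(data | r = 2) = (8/10)(7/9)(6/8)(5/7)(2/6) = 0.11111; P(data | r = 3) = (7/10)(6/9)(5/8)(4/7)(3/6) = 0.083333; P(data | r = 4) = (6/10)(5/9)(4/8)(3/7)(4/6) = 0.047619; P(data | r = 8) = (2/10)(1/9)(0/8) = 0.
Weighting by the prior gives 2/9 · 0.11111 = 0.024691, 1/9 · 0.083333 = 0.0092593, 1/3 · 0.047619 = 0.015873, 1/3 · 0 = 0; these sum to 0.049824.
So P(r = 2 | data) = (0.024691) / (0.049824) = 0.49558.

0.4956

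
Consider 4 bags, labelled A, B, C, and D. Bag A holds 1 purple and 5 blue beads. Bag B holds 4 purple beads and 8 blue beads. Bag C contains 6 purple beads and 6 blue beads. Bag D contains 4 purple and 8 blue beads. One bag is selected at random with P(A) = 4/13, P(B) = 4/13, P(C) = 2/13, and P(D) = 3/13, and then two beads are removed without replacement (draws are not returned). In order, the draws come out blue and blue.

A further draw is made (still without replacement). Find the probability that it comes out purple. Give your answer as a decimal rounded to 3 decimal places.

Under each hypothesis, the probability of the observed sequence is: P(data | bag A) = (5/6)(4/5) = 2/3; P(data | bag B) = (8/12)(7/11) = 14/33; P(data | bag C) = (6/12)(5/11) = 5/22; P(data | bag D) = (8/12)(7/11) = 14/33.
The prior-weighted likelihoods are 4/13 · 2/3 = 8/39, 4/13 · 14/33 = 56/429, 2/13 · 5/22 = 5/143, 3/13 · 14/33 = 14/143; these sum to 67/143.
Dividing through by the total gives posterior P(bag A | data) = 88/201, P(bag B | data) = 56/201, P(bag C | data) = 5/67, P(bag D | data) = 14/67.
So P(purple next | data) = Σ P(purple next | H) P(H | data) = (1/4)(88/201) + (2/5)(56/201) + (3/5)(5/67) + (2/5)(14/67) = 117/335.

0.349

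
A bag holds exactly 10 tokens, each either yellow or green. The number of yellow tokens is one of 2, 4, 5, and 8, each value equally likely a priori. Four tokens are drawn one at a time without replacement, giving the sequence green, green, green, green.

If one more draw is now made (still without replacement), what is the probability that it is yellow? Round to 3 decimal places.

Under each hypothesis, the probability of the observed sequence is: P(data | r = 2) = (8/10)(7/9)(6/8)(5/7) = 1/3; P(data | r = 4) = (6/10)(5/9)(4/8)(3/7) = 1/14; P(data | r = 5) = (5/10)(4/9)(3/8)(2/7) = 1/42; P(data | r = 8) = (2/10)(1/9)(0/8) = 0.
Multiplying each by its prior: 1/4 · 1/3 = 1/12, 1/4 · 1/14 = 1/56, 1/4 · 1/42 = 1/168, 1/4 · 0 = 0; these sum to 3/28.
Dividing through by the total gives posterior P(r = 2 | data) = 7/9, P(r = 4 | data) = 1/6, P(r = 5 | data) = 1/18, P(r = 8 | data) = 0.
So P(yellow next | data) = Σ P(yellow next | H) P(H | data) = (1/3)(7/9) + (2/3)(1/6) + (5/6)(1/18) = 5/12.

0.417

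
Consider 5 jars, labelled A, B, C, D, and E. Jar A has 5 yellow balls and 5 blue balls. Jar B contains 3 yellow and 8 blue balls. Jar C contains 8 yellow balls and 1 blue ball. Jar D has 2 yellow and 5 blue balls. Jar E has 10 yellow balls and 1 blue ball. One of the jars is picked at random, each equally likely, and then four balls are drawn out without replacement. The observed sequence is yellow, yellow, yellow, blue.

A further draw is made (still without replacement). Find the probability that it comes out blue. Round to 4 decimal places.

0.1709

The likelihood of the observed sequence under each hypothesis: P(data | jar A) = (5/10)(4/9)(3/8)(5/7) = 0.059524; P(data | jar B) = (3/11)(2/10)(1/9)(8/8) = 0.0060606; P(data | jar C) = (8/9)(7/8)(6/7)(1/6) = 0.11111; P(data | jar D) = (2/7)(1/6)(0/5) = 0; P(data | jar E) = (10/11)(9/10)(8/9)(1/8) = 0.090909.
The prior-weighted likelihoods are 1/5 · 0.059524 = 0.011905, 1/5 · 0.0060606 = 0.0012121, 1/5 · 0.11111 = 0.022222, 1/5 · 0 = 0, 1/5 · 0.090909 = 0.018182; these sum to 0.053521.
Dividing through by the total gives posterior P(jar A | data) = 0.22243, P(jar B | data) = 0.022648, P(jar C | data) = 0.41521, P(jar D | data) = 0, P(jar E | data) = 0.33971.
The predictive probability is P(blue next | data) = (2/3)(0.22243) + (1)(0.022648) + (0)(0.41521) + (0)(0.33971) = 0.17094.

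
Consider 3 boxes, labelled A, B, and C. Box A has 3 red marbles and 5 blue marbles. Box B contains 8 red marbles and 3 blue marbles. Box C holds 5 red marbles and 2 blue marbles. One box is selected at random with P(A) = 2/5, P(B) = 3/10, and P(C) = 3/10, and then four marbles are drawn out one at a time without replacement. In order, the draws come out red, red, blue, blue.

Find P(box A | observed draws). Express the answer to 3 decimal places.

For each hypothesis, P(data | H) works out to: P(data | box A) = (3/8)(2/7)(5/6)(4/5) = 0.071429; P(data | box B) = (8/11)(7/10)(3/9)(2/8) = 0.042424; P(data | box C) = (5/7)(4/6)(2/5)(1/4) = 0.047619.
The prior-weighted likelihoods are 2/5 · 0.071429 = 0.028571, 3/10 · 0.042424 = 0.012727, 3/10 · 0.047619 = 0.014286; with total 0.055584.
So P(box A | data) = (0.028571) / (0.055584) = 0.51402.

0.514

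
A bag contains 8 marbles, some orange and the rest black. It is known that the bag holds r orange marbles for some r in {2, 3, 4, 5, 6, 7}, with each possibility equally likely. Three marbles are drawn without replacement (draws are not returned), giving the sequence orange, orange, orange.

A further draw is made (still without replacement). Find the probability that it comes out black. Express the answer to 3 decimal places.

0.360

Under each hypothesis, the probability of the observed sequence is: P(data | r = 2) = (2/8)(1/7)(0/6) = 0; P(data | r = 3) = (3/8)(2/7)(1/6) = 1/56; P(data | r = 4) = (4/8)(3/7)(2/6) = 1/14; P(data | r = 5) = (5/8)(4/7)(3/6) = 5/28; P(data | r = 6) = (6/8)(5/7)(4/6) = 5/14; P(data | r = 7) = (7/8)(6/7)(5/6) = 5/8.
Weighting by the prior gives 1/6 · 0 = 0, 1/6 · 1/56 = 1/336, 1/6 · 1/14 = 1/84, 1/6 · 5/28 = 5/168, 1/6 · 5/14 = 5/84, 1/6 · 5/8 = 5/48; these sum to 5/24.
The posterior is then P(r = 2 | data) = 0, P(r = 3 | data) = 1/70, P(r = 4 | data) = 2/35, P(r = 5 | data) = 1/7, P(r = 6 | data) = 2/7, P(r = 7 | data) = 1/2.
Averaging over the posterior, P(black next | data) = (1)(1/70) + (4/5)(2/35) + (3/5)(1/7) + (2/5)(2/7) + (1/5)(1/2) = 9/25.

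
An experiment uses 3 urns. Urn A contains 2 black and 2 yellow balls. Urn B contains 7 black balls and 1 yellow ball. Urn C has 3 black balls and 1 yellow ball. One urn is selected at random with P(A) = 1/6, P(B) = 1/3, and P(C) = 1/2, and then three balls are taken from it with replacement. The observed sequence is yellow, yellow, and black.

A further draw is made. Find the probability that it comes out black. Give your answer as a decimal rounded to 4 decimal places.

0.6550

Compute the likelihood of the observed sequence for each case: P(data | urn A) = (2/4)(2/4)(2/4) = 0.125; P(data | urn B) = (1/8)(1/8)(7/8) = 0.013672; P(data | urn C) = (1/4)(1/4)(3/4) = 0.046875.
The prior-weighted likelihoods are 1/6 · 0.125 = 0.020833, 1/3 · 0.013672 = 0.0045573, 1/2 · 0.046875 = 0.023438; summing to 0.048828.
Normalising, the posterior is P(urn A | data) = 0.42667, P(urn B | data) = 0.093333, P(urn C | data) = 0.48.
The predictive probability is P(black next | data) = (1/2)(0.42667) + (7/8)(0.093333) + (3/4)(0.48) = 0.655.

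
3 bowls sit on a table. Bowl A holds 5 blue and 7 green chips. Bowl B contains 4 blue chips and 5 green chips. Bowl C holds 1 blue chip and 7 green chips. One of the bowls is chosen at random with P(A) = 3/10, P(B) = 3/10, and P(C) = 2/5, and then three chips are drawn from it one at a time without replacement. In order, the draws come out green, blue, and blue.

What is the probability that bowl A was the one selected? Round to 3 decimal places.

The likelihood of the observed sequence under each hypothesis: P(data | bowl A) = (7/12)(5/11)(4/10) = 7/66; P(data | bowl B) = (5/9)(4/8)(3/7) = 5/42; P(data | bowl C) = (7/8)(1/7)(0/6) = 0.
The prior-weighted likelihoods are 3/10 · 7/66 = 7/220, 3/10 · 5/42 = 1/28, 2/5 · 0 = 0; these sum to 26/385.
By Bayes' rule, P(bowl A | data) = (7/220) / (26/385) = 49/104.

0.471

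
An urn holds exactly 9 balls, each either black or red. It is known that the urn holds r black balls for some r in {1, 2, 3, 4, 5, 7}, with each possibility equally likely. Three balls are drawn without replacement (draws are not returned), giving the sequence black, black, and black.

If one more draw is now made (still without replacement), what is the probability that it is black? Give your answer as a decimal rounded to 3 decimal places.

0.547

The likelihood of the observed sequence under each hypothesis: P(data | r = 1) = (1/9)(0/8) = 0; P(data | r = 2) = (2/9)(1/8)(0/7) = 0; P(data | r = 3) = (3/9)(2/8)(1/7) = 1/84; P(data | r = 4) = (4/9)(3/8)(2/7) = 1/21; P(data | r = 5) = (5/9)(4/8)(3/7) = 5/42; P(data | r = 7) = (7/9)(6/8)(5/7) = 5/12.
Weighting by the prior gives 1/6 · 0 = 0, 1/6 · 0 = 0, 1/6 · 1/84 = 1/504, 1/6 · 1/21 = 1/126, 1/6 · 5/42 = 5/252, 1/6 · 5/12 = 5/72; summing to 25/252.
Normalising, the posterior is P(r = 1 | data) = 0, P(r = 2 | data) = 0, P(r = 3 | data) = 1/50, P(r = 4 | data) = 2/25, P(r = 5 | data) = 1/5, P(r = 7 | data) = 7/10.
So P(black next | data) = Σ P(black next | H) P(H | data) = (0)(1/50) + (1/6)(2/25) + (1/3)(1/5) + (2/3)(7/10) = 41/75.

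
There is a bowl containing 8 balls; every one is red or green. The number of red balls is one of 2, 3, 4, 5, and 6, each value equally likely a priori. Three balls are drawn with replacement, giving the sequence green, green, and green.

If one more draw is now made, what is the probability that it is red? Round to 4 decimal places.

Compute the likelihood of the observed sequence for each case: P(data | r = 2) = (6/8)(6/8)(6/8) = 0.42188; P(data | r = 3) = (5/8)(5/8)(5/8) = 0.24414; P(data | r = 4) = (4/8)(4/8)(4/8) = 0.125; P(data | r = 5) = (3/8)(3/8)(3/8) = 0.052734; P(data | r = 6) = (2/8)(2/8)(2/8) = 0.015625.
Multiplying each by its prior: 1/5 · 0.42188 = 0.084375, 1/5 · 0.24414 = 0.048828, 1/5 · 0.125 = 0.025, 1/5 · 0.052734 = 0.010547, 1/5 · 0.015625 = 0.003125; these sum to 0.17188.
The posterior is then P(r = 2 | data) = 0.49091, P(r = 3 | data) = 0.28409, P(r = 4 | data) = 0.14545, P(r = 5 | data) = 0.061364, P(r = 6 | data) = 0.018182.
So P(red next | data) = Σ P(red next | H) P(H | data) = (1/4)(0.49091) + (3/8)(0.28409) + (1/2)(0.14545) + (5/8)(0.061364) + (3/4)(0.018182) = 0.35398.

0.3540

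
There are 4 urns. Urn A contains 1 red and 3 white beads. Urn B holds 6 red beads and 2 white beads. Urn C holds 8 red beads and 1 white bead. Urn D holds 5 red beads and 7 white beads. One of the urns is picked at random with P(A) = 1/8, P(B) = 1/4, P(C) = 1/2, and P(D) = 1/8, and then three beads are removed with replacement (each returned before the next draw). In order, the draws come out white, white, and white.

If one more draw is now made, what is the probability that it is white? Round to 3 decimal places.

0.671

For each hypothesis, P(data | H) works out to: P(data | urn A) = (3/4)(3/4)(3/4) = 0.42188; P(data | urn B) = (2/8)(2/8)(2/8) = 0.015625; P(data | urn C) = (1/9)(1/9)(1/9) = 0.0013717; P(data | urn D) = (7/12)(7/12)(7/12) = 0.1985.
Weighting by the prior gives 1/8 · 0.42188 = 0.052734, 1/4 · 0.015625 = 0.0039062, 1/2 · 0.0013717 = 0.00068587, 1/8 · 0.1985 = 0.024812; these sum to 0.082138.
Dividing through by the total gives posterior P(urn A | data) = 0.64202, P(urn B | data) = 0.047557, P(urn C | data) = 0.0083502, P(urn D | data) = 0.30207.
The predictive probability is P(white next | data) = (3/4)(0.64202) + (1/4)(0.047557) + (1/9)(0.0083502) + (7/12)(0.30207) = 0.67054.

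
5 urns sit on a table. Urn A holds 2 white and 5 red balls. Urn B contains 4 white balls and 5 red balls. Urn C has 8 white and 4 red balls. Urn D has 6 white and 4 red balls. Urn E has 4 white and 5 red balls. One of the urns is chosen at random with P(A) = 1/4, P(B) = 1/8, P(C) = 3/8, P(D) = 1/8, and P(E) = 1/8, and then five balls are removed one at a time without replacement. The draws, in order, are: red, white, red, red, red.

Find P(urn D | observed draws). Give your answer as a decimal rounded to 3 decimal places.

0.018

The likelihood of the observed sequence under each hypothesis: P(data | urn A) = (5/7)(2/6)(4/5)(3/4)(2/3) = 0.095238; P(data | urn B) = (5/9)(4/8)(4/7)(3/6)(2/5) = 0.031746; P(data | urn C) = (4/12)(8/11)(3/10)(2/9)(1/8) = 0.0020202; P(data | urn D) = (4/10)(6/9)(3/8)(2/7)(1/6) = 0.0047619; P(data | urn E) = (5/9)(4/8)(4/7)(3/6)(2/5) = 0.031746.
Weighting by the prior gives 1/4 · 0.095238 = 0.02381, 1/8 · 0.031746 = 0.0039683, 3/8 · 0.0020202 = 0.00075758, 1/8 · 0.0047619 = 0.00059524, 1/8 · 0.031746 = 0.0039683; with total 0.033099.
So P(urn D | data) = (0.00059524) / (0.033099) = 0.017984.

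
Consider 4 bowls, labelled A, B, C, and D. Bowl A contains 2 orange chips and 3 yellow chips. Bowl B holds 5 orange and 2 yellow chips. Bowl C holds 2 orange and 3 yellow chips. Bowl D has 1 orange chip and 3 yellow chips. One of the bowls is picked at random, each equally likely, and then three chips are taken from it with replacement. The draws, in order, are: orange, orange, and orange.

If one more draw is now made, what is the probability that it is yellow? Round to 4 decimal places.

Compute the likelihood of the observed sequence for each case: P(data | bowl A) = (2/5)(2/5)(2/5) = 0.064; P(data | bowl B) = (5/7)(5/7)(5/7) = 0.36443; P(data | bowl C) = (2/5)(2/5)(2/5) = 0.064; P(data | bowl D) = (1/4)(1/4)(1/4) = 0.015625.
Multiplying each by its prior: 1/4 · 0.064 = 0.016, 1/4 · 0.36443 = 0.091108, 1/4 · 0.064 = 0.016, 1/4 · 0.015625 = 0.0039062; with total 0.12701.
Dividing through by the total gives posterior P(bowl A | data) = 0.12597, P(bowl B | data) = 0.71731, P(bowl C | data) = 0.12597, P(bowl D | data) = 0.030754.
The predictive probability is P(yellow next | data) = (3/5)(0.12597) + (2/7)(0.71731) + (3/5)(0.12597) + (3/4)(0.030754) = 0.37917.

0.3792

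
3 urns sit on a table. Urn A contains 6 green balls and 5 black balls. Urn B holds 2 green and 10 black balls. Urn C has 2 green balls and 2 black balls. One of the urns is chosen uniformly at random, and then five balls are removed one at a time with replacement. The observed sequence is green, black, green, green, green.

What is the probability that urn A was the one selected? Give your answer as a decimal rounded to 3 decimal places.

0.558

Under each hypothesis, the probability of the observed sequence is: P(data | urn A) = (6/11)(5/11)(6/11)(6/11)(6/11) = 0.040236; P(data | urn B) = (2/12)(10/12)(2/12)(2/12)(2/12) = 0.000643; P(data | urn C) = (2/4)(2/4)(2/4)(2/4)(2/4) = 0.03125.
Weighting by the prior gives 1/3 · 0.040236 = 0.013412, 1/3 · 0.000643 = 0.00021433, 1/3 · 0.03125 = 0.010417; summing to 0.024043.
By Bayes' rule, P(urn A | data) = (0.013412) / (0.024043) = 0.55783.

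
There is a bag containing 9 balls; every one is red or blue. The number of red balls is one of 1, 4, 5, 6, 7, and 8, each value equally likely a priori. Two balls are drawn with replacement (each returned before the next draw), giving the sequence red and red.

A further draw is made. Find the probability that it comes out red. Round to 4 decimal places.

0.7336

Compute the likelihood of the observed sequence for each case: P(data | r = 1) = (1/9)(1/9) = 1/81; P(data | r = 4) = (4/9)(4/9) = 16/81; P(data | r = 5) = (5/9)(5/9) = 25/81; P(data | r = 6) = (6/9)(6/9) = 4/9; P(data | r = 7) = (7/9)(7/9) = 49/81; P(data | r = 8) = (8/9)(8/9) = 64/81.
The prior-weighted likelihoods are 1/6 · 1/81 = 1/486, 1/6 · 16/81 = 8/243, 1/6 · 25/81 = 25/486, 1/6 · 4/9 = 2/27, 1/6 · 49/81 = 49/486, 1/6 · 64/81 = 32/243; with total 191/486.
Dividing through by the total gives posterior P(r = 1 | data) = 0.0052356, P(r = 4 | data) = 0.08377, P(r = 5 | data) = 0.13089, P(r = 6 | data) = 0.18848, P(r = 7 | data) = 0.25654, P(r = 8 | data) = 0.33508.
The predictive probability is P(red next | data) = (1/9)(0.0052356) + (4/9)(0.08377) + (5/9)(0.13089) + (2/3)(0.18848) + (7/9)(0.25654) + (8/9)(0.33508) = 0.73357.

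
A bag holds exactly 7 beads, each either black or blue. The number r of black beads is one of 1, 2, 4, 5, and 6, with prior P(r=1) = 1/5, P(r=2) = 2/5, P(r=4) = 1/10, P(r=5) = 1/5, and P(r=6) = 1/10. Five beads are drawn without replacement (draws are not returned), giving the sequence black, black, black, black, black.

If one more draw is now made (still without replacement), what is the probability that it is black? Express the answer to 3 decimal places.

0.375

The likelihood of the observed sequence under each hypothesis: P(data | r = 1) = (1/7)(0/6) = 0; P(data | r = 2) = (2/7)(1/6)(0/5) = 0; P(data | r = 4) = (4/7)(3/6)(2/5)(1/4)(0/3) = 0; P(data | r = 5) = (5/7)(4/6)(3/5)(2/4)(1/3) = 1/21; P(data | r = 6) = (6/7)(5/6)(4/5)(3/4)(2/3) = 2/7.
Multiplying each by its prior: 1/5 · 0 = 0, 2/5 · 0 = 0, 1/10 · 0 = 0, 1/5 · 1/21 = 1/105, 1/10 · 2/7 = 1/35; summing to 4/105.
The posterior is then P(r = 1 | data) = 0, P(r = 2 | data) = 0, P(r = 4 | data) = 0, P(r = 5 | data) = 1/4, P(r = 6 | data) = 3/4.
Averaging over the posterior, P(black next | data) = (0)(1/4) + (1/2)(3/4) = 3/8.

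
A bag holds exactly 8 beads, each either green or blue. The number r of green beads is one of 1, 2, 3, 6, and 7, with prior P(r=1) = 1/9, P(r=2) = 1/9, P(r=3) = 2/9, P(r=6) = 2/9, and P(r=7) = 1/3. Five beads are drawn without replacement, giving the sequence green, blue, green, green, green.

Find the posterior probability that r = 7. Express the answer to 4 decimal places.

Under each hypothesis, the probability of the observed sequence is: P(data | r = 1) = (1/8)(7/7)(0/6) = 0; P(data | r = 2) = (2/8)(6/7)(1/6)(0/5) = 0; P(data | r = 3) = (3/8)(5/7)(2/6)(1/5)(0/4) = 0; P(data | r = 6) = (6/8)(2/7)(5/6)(4/5)(3/4) = 3/28; P(data | r = 7) = (7/8)(1/7)(6/6)(5/5)(4/4) = 1/8.
The prior-weighted likelihoods are 1/9 · 0 = 0, 1/9 · 0 = 0, 2/9 · 0 = 0, 2/9 · 3/28 = 1/42, 1/3 · 1/8 = 1/24; summing to 11/168.
So P(r = 7 | data) = (1/24) / (11/168) = 7/11.

0.6364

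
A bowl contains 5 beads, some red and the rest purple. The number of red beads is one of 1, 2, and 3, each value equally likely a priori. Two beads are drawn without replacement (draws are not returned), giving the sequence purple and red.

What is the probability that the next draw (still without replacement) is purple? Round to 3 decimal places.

For each hypothesis, P(data | H) works out to: P(data | r = 1) = (4/5)(1/4) = 1/5; P(data | r = 2) = (3/5)(2/4) = 3/10; P(data | r = 3) = (2/5)(3/4) = 3/10.
Weighting by the prior gives 1/3 · 1/5 = 1/15, 1/3 · 3/10 = 1/10, 1/3 · 3/10 = 1/10; summing to 4/15.
The posterior is then P(r = 1 | data) = 1/4, P(r = 2 | data) = 3/8, P(r = 3 | data) = 3/8.
The predictive probability is P(purple next | data) = (1)(1/4) + (2/3)(3/8) + (1/3)(3/8) = 5/8.

0.625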